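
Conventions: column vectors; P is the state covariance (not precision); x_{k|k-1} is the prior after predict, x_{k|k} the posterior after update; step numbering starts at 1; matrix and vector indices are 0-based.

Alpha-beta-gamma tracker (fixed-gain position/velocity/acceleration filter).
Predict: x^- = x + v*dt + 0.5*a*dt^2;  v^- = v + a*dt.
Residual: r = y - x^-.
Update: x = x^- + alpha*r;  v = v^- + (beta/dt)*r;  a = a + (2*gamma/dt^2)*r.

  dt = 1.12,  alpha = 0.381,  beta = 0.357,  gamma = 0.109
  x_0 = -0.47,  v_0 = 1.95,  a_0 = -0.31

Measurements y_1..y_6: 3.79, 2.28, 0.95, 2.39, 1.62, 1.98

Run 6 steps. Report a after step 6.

a_post = -0.0600

step 1: x_pred=1.5196  r=2.2704  x^+=2.3846  v^+=2.3265  a^+=0.0846
step 2: x_pred=5.0433  r=-2.7633  x^+=3.9905  v^+=1.5404  a^+=-0.3957
step 3: x_pred=5.4676  r=-4.5176  x^+=3.7464  v^+=-0.3427  a^+=-1.1808
step 4: x_pred=2.6220  r=-0.2320  x^+=2.5336  v^+=-1.7391  a^+=-1.2211
step 5: x_pred=-0.1801  r=1.8001  x^+=0.5058  v^+=-2.5330  a^+=-0.9083
step 6: x_pred=-2.9008  r=4.8808  x^+=-1.0412  v^+=-1.9944  a^+=-0.0600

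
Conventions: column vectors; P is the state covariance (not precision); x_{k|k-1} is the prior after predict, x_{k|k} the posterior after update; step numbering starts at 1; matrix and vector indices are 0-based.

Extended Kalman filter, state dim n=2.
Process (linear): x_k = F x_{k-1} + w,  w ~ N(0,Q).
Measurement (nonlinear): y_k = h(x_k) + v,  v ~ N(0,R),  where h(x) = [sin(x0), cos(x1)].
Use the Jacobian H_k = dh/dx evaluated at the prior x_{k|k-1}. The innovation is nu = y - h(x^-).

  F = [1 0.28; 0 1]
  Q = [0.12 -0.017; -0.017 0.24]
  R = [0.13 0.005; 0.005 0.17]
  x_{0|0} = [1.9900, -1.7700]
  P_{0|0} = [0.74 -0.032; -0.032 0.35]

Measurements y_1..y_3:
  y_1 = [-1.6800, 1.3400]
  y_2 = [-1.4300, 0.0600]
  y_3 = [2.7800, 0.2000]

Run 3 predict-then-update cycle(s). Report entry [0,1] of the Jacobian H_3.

step 1: x^-=[1.4944, -1.7700]  P^-=[0.8695 0.0490; 0.0490 0.5900]  H_jac=[0.0763 0.0000; 0.0000 0.9802]  S=[0.1351 0.0087; 0.0087 0.7369]  K=[0.4875 0.0594; -0.0227 0.7851]  nu=[-2.6771, 1.5379]  x^+=[0.2807, -0.5019]  P^+=[0.8343 0.0128; 0.0128 0.1360]
step 2: x^-=[0.1401, -0.5019]  P^-=[0.9721 0.0339; 0.0339 0.3760]  H_jac=[0.9902 0.0000; 0.0000 0.4811]  S=[1.0832 0.0211; 0.0211 0.2570]  K=[0.8889 -0.0097; 0.0173 0.7024]  nu=[-1.5697, -0.8167]  x^+=[-1.2472, -1.1026]  P^+=[0.1166 0.0058; 0.0058 0.2484]
step 3: x^-=[-1.5560, -1.1026]  P^-=[0.2594 0.0584; 0.0584 0.4884]  H_jac=[0.0148 0.0000; 0.0000 0.8924]  S=[0.1301 0.0058; 0.0058 0.5589]  K=[0.0255 0.0929; -0.0280 0.7800]  nu=[3.7799, -0.2512]  x^+=[-1.4830, -1.4043]  P^+=[0.2544 0.0178; 0.0178 0.1484]

H_jac[0,1] = 0.0000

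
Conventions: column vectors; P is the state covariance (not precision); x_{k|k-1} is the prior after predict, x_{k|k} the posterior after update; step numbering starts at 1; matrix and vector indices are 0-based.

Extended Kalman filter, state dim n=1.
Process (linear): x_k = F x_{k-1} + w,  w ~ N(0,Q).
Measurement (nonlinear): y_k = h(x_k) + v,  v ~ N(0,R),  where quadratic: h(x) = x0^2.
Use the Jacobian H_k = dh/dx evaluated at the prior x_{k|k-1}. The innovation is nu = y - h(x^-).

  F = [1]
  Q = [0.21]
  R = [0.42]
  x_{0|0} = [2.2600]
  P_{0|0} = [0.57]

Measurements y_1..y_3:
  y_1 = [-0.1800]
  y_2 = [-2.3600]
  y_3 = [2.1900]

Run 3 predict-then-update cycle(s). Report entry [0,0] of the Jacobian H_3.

step 1: x^-=[2.2600]  P^-=[0.7800]  H_jac=[4.5200]  S=[16.3557]  K=[0.2156]  nu=[-5.2876]  x^+=[1.1202]  P^+=[0.0200]
step 2: x^-=[1.1202]  P^-=[0.2300]  H_jac=[2.2404]  S=[1.5746]  K=[0.3273]  nu=[-3.6149]  x^+=[-0.0629]  P^+=[0.0614]
step 3: x^-=[-0.0629]  P^-=[0.2714]  H_jac=[-0.1258]  S=[0.4243]  K=[-0.0805]  nu=[2.1860]  x^+=[-0.2388]  P^+=[0.2686]

H_jac[0,0] = -0.1258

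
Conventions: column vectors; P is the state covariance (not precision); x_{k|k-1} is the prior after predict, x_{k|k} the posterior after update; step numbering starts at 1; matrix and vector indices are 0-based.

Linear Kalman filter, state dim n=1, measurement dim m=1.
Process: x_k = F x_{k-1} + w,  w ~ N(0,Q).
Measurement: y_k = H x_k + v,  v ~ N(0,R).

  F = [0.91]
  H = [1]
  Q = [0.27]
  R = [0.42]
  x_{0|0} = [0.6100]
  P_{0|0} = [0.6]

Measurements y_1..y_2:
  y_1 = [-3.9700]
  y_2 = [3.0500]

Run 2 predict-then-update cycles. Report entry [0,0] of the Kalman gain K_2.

step 1: x^-=[0.5551]  P^-=[0.7669]  S=[1.1869]  K=[0.6461]  nu=[-4.5251]  x^+=[-2.3687]  P^+=[0.2714]
step 2: x^-=[-2.1555]  P^-=[0.4947]  S=[0.9147]  K=[0.5408]  nu=[5.2055]  x^+=[0.6599]  P^+=[0.2272]

K[0,0] = 0.5408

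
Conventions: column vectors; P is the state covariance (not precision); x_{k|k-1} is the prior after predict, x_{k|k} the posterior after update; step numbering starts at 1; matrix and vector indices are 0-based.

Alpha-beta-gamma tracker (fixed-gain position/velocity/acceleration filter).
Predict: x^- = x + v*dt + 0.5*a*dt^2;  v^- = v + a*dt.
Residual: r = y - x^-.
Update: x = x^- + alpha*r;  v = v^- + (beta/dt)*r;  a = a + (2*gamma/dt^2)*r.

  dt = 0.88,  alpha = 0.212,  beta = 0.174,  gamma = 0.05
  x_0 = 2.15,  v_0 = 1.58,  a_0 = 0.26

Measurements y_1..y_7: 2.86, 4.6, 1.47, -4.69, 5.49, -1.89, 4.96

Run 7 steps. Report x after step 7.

step 1: x_pred=3.6411  r=-0.7811  x^+=3.4755  v^+=1.6544  a^+=0.1591
step 2: x_pred=4.9929  r=-0.3929  x^+=4.9096  v^+=1.7167  a^+=0.1084
step 3: x_pred=6.4623  r=-4.9923  x^+=5.4039  v^+=0.8250  a^+=-0.5363
step 4: x_pred=5.9223  r=-10.6123  x^+=3.6725  v^+=-1.7453  a^+=-1.9067
step 5: x_pred=1.3984  r=4.0916  x^+=2.2658  v^+=-2.6141  a^+=-1.3783
step 6: x_pred=-0.5683  r=-1.3217  x^+=-0.8485  v^+=-4.0883  a^+=-1.5490
step 7: x_pred=-5.0460  r=10.0060  x^+=-2.9247  v^+=-3.4730  a^+=-0.2569

x_post = -2.9247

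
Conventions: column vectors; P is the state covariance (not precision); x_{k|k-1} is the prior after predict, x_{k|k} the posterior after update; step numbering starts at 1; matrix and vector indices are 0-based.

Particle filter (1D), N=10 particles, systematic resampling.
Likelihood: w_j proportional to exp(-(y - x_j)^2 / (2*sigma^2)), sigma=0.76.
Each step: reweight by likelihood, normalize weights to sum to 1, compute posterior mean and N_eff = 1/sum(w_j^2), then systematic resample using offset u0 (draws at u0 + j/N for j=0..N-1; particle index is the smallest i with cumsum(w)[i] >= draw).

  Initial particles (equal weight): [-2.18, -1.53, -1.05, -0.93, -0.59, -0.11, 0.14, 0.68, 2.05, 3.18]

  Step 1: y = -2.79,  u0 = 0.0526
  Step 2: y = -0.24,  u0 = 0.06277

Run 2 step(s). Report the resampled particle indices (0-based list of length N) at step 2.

step 1: w=[0.6480, 0.2263, 0.0651, 0.0448, 0.0135, 0.0018, 0.0005, 0.0000, 0.0000, 0.0000]  mean=-1.8769  Neff=2.0940  idx=[0, 0, 0, 0, 0, 0, 1, 1, 1, 3]
step 2: w=[0.0240, 0.0240, 0.0240, 0.0240, 0.0240, 0.0240, 0.1477, 0.1477, 0.1477, 0.4130]  mean=-1.3758  Neff=4.1761  idx=[2, 6, 6, 7, 8, 8, 9, 9, 9, 9]

resampled_idx = [2, 6, 6, 7, 8, 8, 9, 9, 9, 9]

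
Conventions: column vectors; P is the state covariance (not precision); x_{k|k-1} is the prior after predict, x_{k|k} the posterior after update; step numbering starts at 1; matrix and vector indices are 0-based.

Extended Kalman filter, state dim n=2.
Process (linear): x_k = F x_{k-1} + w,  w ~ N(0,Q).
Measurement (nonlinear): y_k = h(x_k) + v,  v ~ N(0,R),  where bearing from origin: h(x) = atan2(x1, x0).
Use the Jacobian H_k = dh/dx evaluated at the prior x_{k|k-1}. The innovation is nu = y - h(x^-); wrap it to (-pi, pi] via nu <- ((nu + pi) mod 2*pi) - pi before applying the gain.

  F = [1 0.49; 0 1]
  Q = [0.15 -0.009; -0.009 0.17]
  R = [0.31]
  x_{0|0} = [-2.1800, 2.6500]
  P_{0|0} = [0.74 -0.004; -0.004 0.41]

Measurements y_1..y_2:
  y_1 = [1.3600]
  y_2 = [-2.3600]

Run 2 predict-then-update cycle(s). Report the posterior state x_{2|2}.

x_post = [-1.1024, 2.5747]

step 1: x^-=[-0.8815, 2.6500]  P^-=[0.9845 0.1879; 0.1879 0.5800]  H_jac=[-0.3398 -0.1130]  S=[0.4455]  K=[-0.7985; -0.2904]  nu=[-0.5319]  x^+=[-0.4567, 2.8045]  P^+=[0.7004 0.0846; 0.0846 0.5424]
step 2: x^-=[0.9175, 2.8045]  P^-=[1.0636 0.3414; 0.3414 0.7124]  H_jac=[-0.3221 0.1054]  S=[0.4051]  K=[-0.7569; -0.0861]  nu=[2.6686]  x^+=[-1.1024, 2.5747]  P^+=[0.8315 0.3150; 0.3150 0.7094]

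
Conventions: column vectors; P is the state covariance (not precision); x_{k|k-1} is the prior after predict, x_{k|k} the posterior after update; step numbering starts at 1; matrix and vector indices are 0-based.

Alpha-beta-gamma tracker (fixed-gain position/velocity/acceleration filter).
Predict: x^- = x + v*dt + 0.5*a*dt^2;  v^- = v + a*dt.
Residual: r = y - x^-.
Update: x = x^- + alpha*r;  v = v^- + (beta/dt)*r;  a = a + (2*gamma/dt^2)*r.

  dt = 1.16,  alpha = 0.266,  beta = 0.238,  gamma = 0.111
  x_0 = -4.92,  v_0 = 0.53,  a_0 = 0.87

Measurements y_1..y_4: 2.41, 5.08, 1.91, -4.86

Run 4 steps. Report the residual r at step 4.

step 1: x_pred=-3.7199  r=6.1299  x^+=-2.0893  v^+=2.7969  a^+=1.8813
step 2: x_pred=2.4208  r=2.6592  x^+=3.1282  v^+=5.5248  a^+=2.3200
step 3: x_pred=11.0978  r=-9.1878  x^+=8.6539  v^+=6.3310  a^+=0.8042
step 4: x_pred=16.5389  r=-21.3989  x^+=10.8468  v^+=2.8734  a^+=-2.7262

resid = -21.3989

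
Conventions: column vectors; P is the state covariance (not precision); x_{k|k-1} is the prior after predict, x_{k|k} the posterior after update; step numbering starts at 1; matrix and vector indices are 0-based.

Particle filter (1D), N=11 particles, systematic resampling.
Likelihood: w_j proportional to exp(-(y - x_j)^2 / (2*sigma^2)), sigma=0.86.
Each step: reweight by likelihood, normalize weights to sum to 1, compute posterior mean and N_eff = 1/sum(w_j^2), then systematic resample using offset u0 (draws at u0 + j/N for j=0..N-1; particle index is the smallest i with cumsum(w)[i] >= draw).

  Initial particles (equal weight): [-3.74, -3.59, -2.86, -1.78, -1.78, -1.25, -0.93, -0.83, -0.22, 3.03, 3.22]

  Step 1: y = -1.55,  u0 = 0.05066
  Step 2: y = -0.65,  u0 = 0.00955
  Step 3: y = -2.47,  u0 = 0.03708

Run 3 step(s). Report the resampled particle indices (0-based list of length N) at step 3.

step 1: w=[0.0077, 0.0119, 0.0619, 0.1906, 0.1906, 0.1859, 0.1524, 0.1392, 0.0598, 0.0000, 0.0000]  mean=-1.4300  Neff=6.3515  idx=[2, 3, 3, 4, 4, 5, 5, 6, 6, 7, 8]
step 2: w=[0.0052, 0.0598, 0.0598, 0.0598, 0.0598, 0.1112, 0.1112, 0.1345, 0.1345, 0.1388, 0.1252]  mean=-1.1119  Neff=9.0735  idx=[1, 2, 4, 5, 6, 6, 7, 8, 9, 9, 10]
step 3: w=[0.1798, 0.1798, 0.1798, 0.0907, 0.0907, 0.0907, 0.0499, 0.0499, 0.0403, 0.0403, 0.0081]  mean=-1.4618  Neff=7.6942  idx=[0, 0, 1, 1, 2, 2, 3, 4, 5, 6, 8]

resampled_idx = [0, 0, 1, 1, 2, 2, 3, 4, 5, 6, 8]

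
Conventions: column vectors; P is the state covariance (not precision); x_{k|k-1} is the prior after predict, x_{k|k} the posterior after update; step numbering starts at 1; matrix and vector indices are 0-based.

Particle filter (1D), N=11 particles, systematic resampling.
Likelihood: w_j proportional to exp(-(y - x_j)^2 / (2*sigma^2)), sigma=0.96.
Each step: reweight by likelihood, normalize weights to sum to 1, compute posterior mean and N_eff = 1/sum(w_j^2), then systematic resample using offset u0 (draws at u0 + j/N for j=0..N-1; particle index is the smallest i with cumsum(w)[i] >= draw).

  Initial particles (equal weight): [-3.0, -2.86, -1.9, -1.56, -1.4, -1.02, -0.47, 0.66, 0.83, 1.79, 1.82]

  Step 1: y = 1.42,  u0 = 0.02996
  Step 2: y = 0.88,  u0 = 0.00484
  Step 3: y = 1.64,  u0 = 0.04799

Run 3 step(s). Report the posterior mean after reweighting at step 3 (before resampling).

step 1: w=[0.0000, 0.0000, 0.0007, 0.0022, 0.0037, 0.0110, 0.0399, 0.2024, 0.2292, 0.2571, 0.2539]  mean=1.2060  Neff=4.4297  idx=[6, 7, 7, 8, 8, 8, 9, 9, 10, 10, 10]
step 2: w=[0.0440, 0.1153, 0.1153, 0.1182, 0.1182, 0.1182, 0.0755, 0.0755, 0.0733, 0.0733, 0.0733]  mean=1.0962  Neff=10.2110  idx=[0, 1, 2, 3, 3, 4, 5, 6, 7, 8, 9]
step 3: w=[0.0111, 0.0741, 0.0741, 0.0873, 0.0873, 0.0873, 0.0873, 0.1232, 0.1232, 0.1225, 0.1225]  mean=1.2694  Neff=9.8066  idx=[1, 2, 3, 4, 5, 6, 7, 8, 9, 9, 10]

post_mean = 1.2694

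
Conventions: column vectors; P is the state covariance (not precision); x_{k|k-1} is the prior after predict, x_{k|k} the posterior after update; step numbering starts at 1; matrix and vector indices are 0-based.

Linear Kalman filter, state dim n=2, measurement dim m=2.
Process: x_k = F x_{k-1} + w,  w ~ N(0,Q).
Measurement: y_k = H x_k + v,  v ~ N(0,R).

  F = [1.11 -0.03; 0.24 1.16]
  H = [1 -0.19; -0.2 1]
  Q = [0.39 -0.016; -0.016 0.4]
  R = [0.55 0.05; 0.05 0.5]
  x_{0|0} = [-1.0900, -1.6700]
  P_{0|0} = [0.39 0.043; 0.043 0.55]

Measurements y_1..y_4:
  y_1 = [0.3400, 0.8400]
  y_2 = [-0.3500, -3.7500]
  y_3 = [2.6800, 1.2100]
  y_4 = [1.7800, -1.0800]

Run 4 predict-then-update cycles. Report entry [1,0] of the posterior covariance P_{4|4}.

step 1: x^-=[-1.1598, -2.1988]  P^-=[0.8682 0.1238; 0.1238 1.1865]  S=[1.4139 -0.2205; -0.2205 1.6717]  K=[0.6052 0.0500; 0.0373 0.6999]  nu=[1.0820, 2.8068]  x^+=[-0.3645, -0.1940]  P^+=[0.3595 0.1272; 0.1272 0.3772]
step 2: x^-=[-0.3988, -0.3126]  P^-=[0.8248 0.2295; 0.2295 0.9991]  S=[1.3237 -0.0666; -0.0666 1.4403]  K=[0.5938 0.0723; 0.0634 0.6647]  nu=[-0.0106, -3.5172]  x^+=[-0.6592, -2.6513]  P^+=[0.3563 0.1371; 0.1371 0.3630]
step 3: x^-=[-0.6522, -3.2337]  P^-=[0.8201 0.2418; 0.2418 0.9852]  S=[1.3138 -0.0503; -0.0503 1.4213]  K=[0.5922 0.0756; 0.0668 0.6615]  nu=[2.7178, 4.3133]  x^+=[1.2834, -0.1987]  P^+=[0.3558 0.1386; 0.1386 0.3618]
step 4: x^-=[1.4306, 0.0775]  P^-=[0.8195 0.2436; 0.2436 0.9845]  S=[1.3124 -0.0481; -0.0481 1.4198]  K=[0.5919 0.0762; 0.0673 0.6614]  nu=[0.3641, -0.8714]  x^+=[1.5797, -0.4743]  P^+=[0.3557 0.1388; 0.1388 0.3618]

P_post[1,0] = 0.1388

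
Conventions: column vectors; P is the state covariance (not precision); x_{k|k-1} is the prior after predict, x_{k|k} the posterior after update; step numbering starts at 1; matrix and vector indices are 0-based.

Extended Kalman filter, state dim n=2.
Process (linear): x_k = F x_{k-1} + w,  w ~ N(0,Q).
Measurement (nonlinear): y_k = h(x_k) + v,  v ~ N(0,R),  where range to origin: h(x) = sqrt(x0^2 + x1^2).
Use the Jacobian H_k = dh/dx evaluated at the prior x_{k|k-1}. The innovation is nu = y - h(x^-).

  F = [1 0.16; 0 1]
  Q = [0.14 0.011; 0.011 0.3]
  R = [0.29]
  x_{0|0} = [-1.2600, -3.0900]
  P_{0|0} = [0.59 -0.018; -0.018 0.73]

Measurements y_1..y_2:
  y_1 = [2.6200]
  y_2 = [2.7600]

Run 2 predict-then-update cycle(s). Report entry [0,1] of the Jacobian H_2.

H_jac[0,1] = -0.8001

step 1: x^-=[-1.7544, -3.0900]  P^-=[0.7429 0.1098; 0.1098 1.0300]  H_jac=[-0.4937 -0.8696]  S=[1.3443]  K=[-0.3439; -0.7066]  nu=[-0.9333]  x^+=[-1.4334, -2.4305]  P^+=[0.5839 -0.2169; -0.2169 0.3588]
step 2: x^-=[-1.8223, -2.4305]  P^-=[0.6637 -0.1485; -0.1485 0.6588]  H_jac=[-0.5999 -0.8001]  S=[0.8080]  K=[-0.3457; -0.5421]  nu=[-0.2778]  x^+=[-1.7263, -2.2799]  P^+=[0.5671 -0.2999; -0.2999 0.4213]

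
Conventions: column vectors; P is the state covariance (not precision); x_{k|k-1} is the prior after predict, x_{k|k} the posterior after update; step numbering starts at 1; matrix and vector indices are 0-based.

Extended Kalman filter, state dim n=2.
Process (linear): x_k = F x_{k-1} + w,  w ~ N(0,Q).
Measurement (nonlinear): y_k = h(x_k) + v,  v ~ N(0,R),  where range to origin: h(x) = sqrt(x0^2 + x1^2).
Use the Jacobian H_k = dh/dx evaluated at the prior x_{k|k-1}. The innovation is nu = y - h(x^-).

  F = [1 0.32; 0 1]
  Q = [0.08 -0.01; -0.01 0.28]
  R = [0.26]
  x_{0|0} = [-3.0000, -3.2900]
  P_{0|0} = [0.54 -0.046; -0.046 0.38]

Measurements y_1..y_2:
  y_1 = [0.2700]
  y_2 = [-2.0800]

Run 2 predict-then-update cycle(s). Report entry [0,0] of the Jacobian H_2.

step 1: x^-=[-4.0528, -3.2900]  P^-=[0.6295 0.0656; 0.0656 0.6600]  H_jac=[-0.7764 -0.6303]  S=[0.9658]  K=[-0.5488; -0.4834]  nu=[-4.9501]  x^+=[-1.3360, -0.8970]  P^+=[0.3386 -0.1906; -0.1906 0.4343]
step 2: x^-=[-1.6231, -0.8970]  P^-=[0.3410 -0.0617; -0.0617 0.7143]  H_jac=[-0.8752 -0.4837]  S=[0.6361]  K=[-0.4223; -0.4583]  nu=[-3.9344]  x^+=[0.0385, 0.9060]  P^+=[0.2276 -0.1848; -0.1848 0.5807]

H_jac[0,0] = -0.8752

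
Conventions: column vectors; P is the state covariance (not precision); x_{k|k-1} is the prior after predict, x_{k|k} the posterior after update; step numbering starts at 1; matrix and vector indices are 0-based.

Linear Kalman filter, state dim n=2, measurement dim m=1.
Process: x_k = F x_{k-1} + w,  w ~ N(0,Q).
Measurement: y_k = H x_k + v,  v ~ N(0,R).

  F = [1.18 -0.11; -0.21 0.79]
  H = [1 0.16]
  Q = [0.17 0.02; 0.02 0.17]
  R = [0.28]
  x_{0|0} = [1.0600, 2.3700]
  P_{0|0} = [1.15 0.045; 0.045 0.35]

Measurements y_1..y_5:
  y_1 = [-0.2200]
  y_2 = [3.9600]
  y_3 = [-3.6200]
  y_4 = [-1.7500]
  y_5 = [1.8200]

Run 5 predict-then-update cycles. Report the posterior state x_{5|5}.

x_post = [0.1547, 0.7584]

step 1: x^-=[0.9901, 1.6497]  P^-=[1.7638 -0.2524; -0.2524 0.4242]  S=[1.9739]  K=[0.8731; -0.0935]  nu=[-1.4741]  x^+=[-0.2969, 1.7875]  P^+=[0.2591 -0.0913; -0.0913 0.4070]
step 2: x^-=[-0.5470, 1.4745]  P^-=[0.5594 -0.1668; -0.1668 0.4657]  S=[0.7979]  K=[0.6676; -0.1156]  nu=[4.2711]  x^+=[2.3043, 0.9806]  P^+=[0.2038 -0.1052; -0.1052 0.4550]
step 3: x^-=[2.6112, 0.2908]  P^-=[0.4865 -0.1705; -0.1705 0.4979]  S=[0.7247]  K=[0.6337; -0.1254]  nu=[-6.2778]  x^+=[-1.3669, 1.0778]  P^+=[0.1955 -0.1129; -0.1129 0.4865]
step 4: x^-=[-1.7315, 1.1385]  P^-=[0.4774 -0.1786; -0.1786 0.5197]  S=[0.7136]  K=[0.6290; -0.1338]  nu=[-0.2006]  x^+=[-1.8577, 1.1654]  P^+=[0.1951 -0.1186; -0.1186 0.5069]
step 5: x^-=[-2.3203, 1.3108]  P^-=[0.4786 -0.1857; -0.1857 0.5343]  S=[0.7128]  K=[0.6297; -0.1405]  nu=[3.9306]  x^+=[0.1547, 0.7584]  P^+=[0.1959 -0.1226; -0.1226 0.5202]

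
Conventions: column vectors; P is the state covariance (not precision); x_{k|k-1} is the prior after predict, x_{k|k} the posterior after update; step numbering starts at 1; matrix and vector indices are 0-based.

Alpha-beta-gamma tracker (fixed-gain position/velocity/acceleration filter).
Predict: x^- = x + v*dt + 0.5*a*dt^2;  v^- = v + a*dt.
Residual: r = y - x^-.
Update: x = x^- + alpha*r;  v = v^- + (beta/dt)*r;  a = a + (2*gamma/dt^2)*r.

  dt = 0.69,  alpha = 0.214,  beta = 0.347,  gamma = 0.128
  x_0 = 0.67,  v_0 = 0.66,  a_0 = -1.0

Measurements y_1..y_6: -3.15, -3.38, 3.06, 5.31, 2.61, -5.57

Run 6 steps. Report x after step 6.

step 1: x_pred=0.8873  r=-4.0373  x^+=0.0234  v^+=-2.0604  a^+=-3.1709
step 2: x_pred=-2.1531  r=-1.2269  x^+=-2.4157  v^+=-4.8653  a^+=-3.8306
step 3: x_pred=-6.6846  r=9.7446  x^+=-4.5993  v^+=-2.6078  a^+=1.4091
step 4: x_pred=-6.0632  r=11.3732  x^+=-3.6294  v^+=4.0840  a^+=7.5245
step 5: x_pred=0.9798  r=1.6302  x^+=1.3287  v^+=10.0958  a^+=8.4011
step 6: x_pred=10.2946  r=-15.8646  x^+=6.8996  v^+=7.9142  a^+=-0.1294

x_post = 6.8996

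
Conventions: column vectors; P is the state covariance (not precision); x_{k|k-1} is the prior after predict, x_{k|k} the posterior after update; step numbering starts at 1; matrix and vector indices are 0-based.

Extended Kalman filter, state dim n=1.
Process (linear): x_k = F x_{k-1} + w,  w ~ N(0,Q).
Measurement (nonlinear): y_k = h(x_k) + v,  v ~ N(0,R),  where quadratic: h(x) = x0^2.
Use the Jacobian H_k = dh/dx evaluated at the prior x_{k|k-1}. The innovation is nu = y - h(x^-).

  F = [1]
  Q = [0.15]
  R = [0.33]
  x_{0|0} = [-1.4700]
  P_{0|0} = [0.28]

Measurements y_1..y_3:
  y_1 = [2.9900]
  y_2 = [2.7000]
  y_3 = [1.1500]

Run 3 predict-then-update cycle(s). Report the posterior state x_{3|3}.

step 1: x^-=[-1.4700]  P^-=[0.4300]  H_jac=[-2.9400]  S=[4.0467]  K=[-0.3124]  nu=[0.8291]  x^+=[-1.7290]  P^+=[0.0351]
step 2: x^-=[-1.7290]  P^-=[0.1851]  H_jac=[-3.4580]  S=[2.5430]  K=[-0.2517]  nu=[-0.2895]  x^+=[-1.6562]  P^+=[0.0240]
step 3: x^-=[-1.6562]  P^-=[0.1740]  H_jac=[-3.3123]  S=[2.2392]  K=[-0.2574]  nu=[-1.5929]  x^+=[-1.2461]  P^+=[0.0256]

x_post = [-1.2461]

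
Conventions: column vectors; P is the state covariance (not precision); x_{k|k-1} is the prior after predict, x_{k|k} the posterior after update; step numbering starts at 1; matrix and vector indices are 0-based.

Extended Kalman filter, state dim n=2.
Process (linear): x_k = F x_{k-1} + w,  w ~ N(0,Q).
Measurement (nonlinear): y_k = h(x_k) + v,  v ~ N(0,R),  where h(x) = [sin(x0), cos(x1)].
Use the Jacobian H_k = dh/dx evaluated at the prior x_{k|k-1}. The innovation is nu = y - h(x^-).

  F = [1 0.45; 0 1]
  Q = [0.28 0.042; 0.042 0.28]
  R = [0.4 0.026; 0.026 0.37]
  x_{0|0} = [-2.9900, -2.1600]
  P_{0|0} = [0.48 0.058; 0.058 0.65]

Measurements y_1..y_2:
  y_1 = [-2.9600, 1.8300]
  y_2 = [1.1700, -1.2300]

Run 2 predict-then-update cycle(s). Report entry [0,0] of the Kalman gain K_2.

step 1: x^-=[-3.9620, -2.1600]  P^-=[0.9438 0.3925; 0.3925 0.9300]  H_jac=[-0.6819 0.0000; 0.0000 0.8314]  S=[0.8389 -0.1965; -0.1965 1.0128]  K=[-0.7247 0.1816; -0.1469 0.7349]  nu=[-3.6914, 2.3857]  x^+=[-0.8537, 0.1355]  P^+=[0.4182 0.0581; 0.0581 0.3225]
step 2: x^-=[-0.7927, 0.1355]  P^-=[0.8158 0.2453; 0.2453 0.6025]  H_jac=[0.7019 0.0000; 0.0000 -0.1351]  S=[0.8019 0.0027; 0.0027 0.3810]  K=[0.7144 -0.0921; 0.2154 -0.2152]  nu=[1.8823, -2.2208]  x^+=[0.7564, 1.0188]  P^+=[0.4037 0.1148; 0.1148 0.5479]

K[0,0] = 0.7144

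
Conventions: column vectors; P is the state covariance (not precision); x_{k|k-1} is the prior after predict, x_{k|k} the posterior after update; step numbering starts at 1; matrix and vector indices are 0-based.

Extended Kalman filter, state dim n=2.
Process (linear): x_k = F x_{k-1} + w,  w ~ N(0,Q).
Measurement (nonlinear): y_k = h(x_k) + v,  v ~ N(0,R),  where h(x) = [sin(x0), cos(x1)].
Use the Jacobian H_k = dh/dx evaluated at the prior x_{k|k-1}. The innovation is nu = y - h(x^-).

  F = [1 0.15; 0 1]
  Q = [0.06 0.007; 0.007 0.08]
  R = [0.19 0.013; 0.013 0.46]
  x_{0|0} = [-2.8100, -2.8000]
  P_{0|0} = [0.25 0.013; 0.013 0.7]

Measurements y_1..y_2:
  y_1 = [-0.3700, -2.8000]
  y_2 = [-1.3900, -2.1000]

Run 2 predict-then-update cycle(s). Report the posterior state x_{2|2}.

x_post = [-2.5915, -2.5333]

step 1: x^-=[-3.2300, -2.8000]  P^-=[0.3296 0.1250; 0.1250 0.7800]  H_jac=[-0.9961 0.0000; 0.0000 0.3350]  S=[0.5171 -0.0287; -0.0287 0.5475]  K=[-0.6326 0.0433; -0.2149 0.4659]  nu=[-0.4583, -1.8578]  x^+=[-3.0205, -3.5671]  P^+=[0.1201 0.0349; 0.0349 0.6315]
step 2: x^-=[-3.5556, -3.5671]  P^-=[0.2048 0.1366; 0.1366 0.7115]  H_jac=[-0.9155 0.0000; 0.0000 -0.4128]  S=[0.3616 0.0646; 0.0646 0.5812]  K=[-0.5112 -0.0402; -0.2608 -0.4763]  nu=[-1.7923, -1.1892]  x^+=[-2.5915, -2.5333]  P^+=[0.1067 0.0609; 0.0609 0.5390]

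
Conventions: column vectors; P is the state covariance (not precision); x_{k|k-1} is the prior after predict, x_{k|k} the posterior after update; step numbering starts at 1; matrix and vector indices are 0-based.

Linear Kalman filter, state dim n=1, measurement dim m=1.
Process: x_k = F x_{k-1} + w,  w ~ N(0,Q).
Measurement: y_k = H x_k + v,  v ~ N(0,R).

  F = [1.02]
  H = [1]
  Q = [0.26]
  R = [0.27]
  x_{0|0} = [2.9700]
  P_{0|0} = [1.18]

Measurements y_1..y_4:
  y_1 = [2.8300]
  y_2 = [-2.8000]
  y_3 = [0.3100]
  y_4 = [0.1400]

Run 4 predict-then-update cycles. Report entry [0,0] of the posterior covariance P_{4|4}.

P_post[0,0] = 0.1665

step 1: x^-=[3.0294]  P^-=[1.4877]  S=[1.7577]  K=[0.8464]  nu=[-0.1994]  x^+=[2.8606]  P^+=[0.2285]
step 2: x^-=[2.9178]  P^-=[0.4978]  S=[0.7678]  K=[0.6483]  nu=[-5.7178]  x^+=[-0.7892]  P^+=[0.1750]
step 3: x^-=[-0.8050]  P^-=[0.4421]  S=[0.7121]  K=[0.6209]  nu=[1.1150]  x^+=[-0.1127]  P^+=[0.1676]
step 4: x^-=[-0.1150]  P^-=[0.4344]  S=[0.7044]  K=[0.6167]  nu=[0.2550]  x^+=[0.0423]  P^+=[0.1665]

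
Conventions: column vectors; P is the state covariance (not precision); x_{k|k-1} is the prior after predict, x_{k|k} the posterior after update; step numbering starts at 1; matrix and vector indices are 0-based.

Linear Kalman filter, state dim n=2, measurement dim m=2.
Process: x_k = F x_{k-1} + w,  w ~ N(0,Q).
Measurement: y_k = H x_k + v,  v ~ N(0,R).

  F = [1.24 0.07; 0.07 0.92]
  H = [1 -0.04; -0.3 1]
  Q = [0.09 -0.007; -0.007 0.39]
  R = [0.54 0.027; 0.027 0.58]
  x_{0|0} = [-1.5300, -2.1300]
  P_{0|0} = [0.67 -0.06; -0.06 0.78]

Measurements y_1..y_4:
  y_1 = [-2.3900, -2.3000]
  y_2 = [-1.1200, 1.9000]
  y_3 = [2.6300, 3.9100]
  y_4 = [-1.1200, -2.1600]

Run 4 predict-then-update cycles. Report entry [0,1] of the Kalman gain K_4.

K[0,1] = -0.0068

step 1: x^-=[-2.0463, -2.0667]  P^-=[1.1136 0.0326; 0.0326 1.0457]  S=[1.6527 -0.3159; -0.3159 1.7064]  K=[0.6627 -0.0540; 0.1145 0.6283]  nu=[-0.4264, -0.8472]  x^+=[-2.2831, -2.6478]  P^+=[0.3602 0.0946; 0.0946 0.3959]
step 2: x^-=[-3.0164, -2.5958]  P^-=[0.6622 0.1582; 0.1582 0.7390]  S=[1.1907 -0.0411; -0.0411 1.2837]  K=[0.5503 -0.0139; 0.1268 0.5428]  nu=[1.7926, 3.5909]  x^+=[-2.0798, -0.4194]  P^+=[0.3007 0.0970; 0.0970 0.3473]
step 3: x^-=[-2.6083, -0.5315]  P^-=[0.5709 0.1526; 0.1526 0.6980]  S=[1.0998 -0.0177; -0.0177 1.2378]  K=[0.5134 -0.0077; 0.1219 0.5286]  nu=[5.2170, 3.6590]  x^+=[0.0420, 2.0388]  P^+=[0.2808 0.0936; 0.0936 0.3380]
step 4: x^-=[0.1948, 1.8787]  P^-=[0.5396 0.1464; 0.1464 0.6895]  S=[1.0690 -0.0143; -0.0143 1.2302]  K=[0.4992 -0.0068; 0.1182 0.5261]  nu=[-1.2396, -3.9802]  x^+=[-0.3971, -0.3620]  P^+=[0.2731 0.0915; 0.0915 0.3358]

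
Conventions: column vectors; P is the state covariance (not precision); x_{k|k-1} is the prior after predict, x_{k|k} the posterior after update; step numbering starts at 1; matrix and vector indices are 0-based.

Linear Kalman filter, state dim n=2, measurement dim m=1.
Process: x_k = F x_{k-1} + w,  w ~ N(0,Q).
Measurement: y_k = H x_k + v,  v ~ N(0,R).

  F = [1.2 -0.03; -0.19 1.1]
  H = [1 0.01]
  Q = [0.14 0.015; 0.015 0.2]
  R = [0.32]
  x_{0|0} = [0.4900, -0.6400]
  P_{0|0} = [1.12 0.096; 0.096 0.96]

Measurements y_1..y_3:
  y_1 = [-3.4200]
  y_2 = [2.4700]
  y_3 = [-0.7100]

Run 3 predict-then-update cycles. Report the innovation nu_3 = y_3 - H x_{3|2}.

innov = [-1.0821]

step 1: x^-=[0.6072, -0.7971]  P^-=[1.7468 -0.1448; -0.1448 1.3619]  S=[2.0640]  K=[0.8456; -0.0635]  nu=[-4.0192]  x^+=[-2.7914, -0.5417]  P^+=[0.2709 -0.0339; -0.0339 1.3536]
step 2: x^-=[-3.3335, -0.0655]  P^-=[0.5338 -0.1363; -0.1363 1.8618]  S=[0.8513]  K=[0.6255; -0.1383]  nu=[5.8041]  x^+=[0.2968, -0.8682]  P^+=[0.2008 -0.0627; -0.0627 1.8455]
step 3: x^-=[0.3822, -1.0114]  P^-=[0.4353 -0.1748; -0.1748 2.4665]  S=[0.7520]  K=[0.5765; -0.1997]  nu=[-1.0821]  x^+=[-0.2416, -0.7953]  P^+=[0.1854 -0.0883; -0.0883 2.4365]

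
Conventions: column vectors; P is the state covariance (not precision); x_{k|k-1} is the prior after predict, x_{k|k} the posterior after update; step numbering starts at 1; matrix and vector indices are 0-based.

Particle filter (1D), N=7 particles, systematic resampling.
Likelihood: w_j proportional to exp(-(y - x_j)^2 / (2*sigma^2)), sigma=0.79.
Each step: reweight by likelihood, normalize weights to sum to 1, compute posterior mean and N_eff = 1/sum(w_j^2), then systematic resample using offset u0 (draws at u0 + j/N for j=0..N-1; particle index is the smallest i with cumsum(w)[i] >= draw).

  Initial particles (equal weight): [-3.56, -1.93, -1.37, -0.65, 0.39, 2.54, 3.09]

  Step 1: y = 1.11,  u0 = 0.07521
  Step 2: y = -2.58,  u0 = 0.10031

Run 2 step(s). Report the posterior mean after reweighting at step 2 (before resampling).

step 1: w=[0.0000, 0.0006, 0.0073, 0.0845, 0.6674, 0.1964, 0.0437]  mean=0.8282  Neff=2.0280  idx=[3, 4, 4, 4, 4, 5, 5]
step 2: w=[0.9368, 0.0158, 0.0158, 0.0158, 0.0158, 0.0000, 0.0000]  mean=-0.5843  Neff=1.1382  idx=[0, 0, 0, 0, 0, 0, 2]

post_mean = -0.5843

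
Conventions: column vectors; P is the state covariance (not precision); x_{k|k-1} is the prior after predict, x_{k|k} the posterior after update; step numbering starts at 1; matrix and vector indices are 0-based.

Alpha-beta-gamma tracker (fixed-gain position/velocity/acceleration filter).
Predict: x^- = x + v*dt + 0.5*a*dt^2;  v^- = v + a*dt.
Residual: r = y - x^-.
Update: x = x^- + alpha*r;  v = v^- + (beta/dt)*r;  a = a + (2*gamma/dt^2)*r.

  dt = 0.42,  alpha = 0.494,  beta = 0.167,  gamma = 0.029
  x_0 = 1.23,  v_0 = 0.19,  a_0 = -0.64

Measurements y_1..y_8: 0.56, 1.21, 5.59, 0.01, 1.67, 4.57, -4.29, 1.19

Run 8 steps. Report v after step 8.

step 1: x_pred=1.2534  r=-0.6934  x^+=0.9108  v^+=-0.3545  a^+=-0.8680
step 2: x_pred=0.6854  r=0.5246  x^+=0.9445  v^+=-0.5104  a^+=-0.6955
step 3: x_pred=0.6688  r=4.9212  x^+=3.0999  v^+=1.1542  a^+=0.9226
step 4: x_pred=3.6660  r=-3.6560  x^+=1.8599  v^+=0.0880  a^+=-0.2795
step 5: x_pred=1.8723  r=-0.2023  x^+=1.7723  v^+=-0.1098  a^+=-0.3460
step 6: x_pred=1.6957  r=2.8743  x^+=3.1156  v^+=0.8877  a^+=0.5991
step 7: x_pred=3.5413  r=-7.8313  x^+=-0.3274  v^+=-1.9745  a^+=-1.9759
step 8: x_pred=-1.3309  r=2.5209  x^+=-0.0856  v^+=-1.8020  a^+=-1.1470

v_post = -1.8020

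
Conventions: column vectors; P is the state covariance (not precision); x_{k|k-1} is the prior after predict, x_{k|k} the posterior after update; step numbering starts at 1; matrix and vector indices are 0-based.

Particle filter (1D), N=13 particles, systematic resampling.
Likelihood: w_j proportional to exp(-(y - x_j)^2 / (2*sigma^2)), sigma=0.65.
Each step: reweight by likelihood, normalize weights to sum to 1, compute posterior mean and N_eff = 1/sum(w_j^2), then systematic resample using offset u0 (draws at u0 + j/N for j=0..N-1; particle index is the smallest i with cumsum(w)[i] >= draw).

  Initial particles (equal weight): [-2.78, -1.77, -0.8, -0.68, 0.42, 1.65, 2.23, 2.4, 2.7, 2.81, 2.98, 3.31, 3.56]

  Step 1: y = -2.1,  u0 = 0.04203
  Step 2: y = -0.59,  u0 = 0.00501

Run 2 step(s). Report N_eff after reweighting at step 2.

N_eff = 5.0877

step 1: w=[0.3433, 0.5216, 0.0803, 0.0546, 0.0003, 0.0000, 0.0000, 0.0000, 0.0000, 0.0000, 0.0000, 0.0000, 0.0000]  mean=-1.9786  Neff=2.5045  idx=[0, 0, 0, 0, 1, 1, 1, 1, 1, 1, 1, 2, 3]
step 2: w=[0.0010, 0.0010, 0.0010, 0.0010, 0.0583, 0.0583, 0.0583, 0.0583, 0.0583, 0.0583, 0.0583, 0.2876, 0.3001]  mean=-1.1682  Neff=5.0877  idx=[4, 5, 6, 7, 9, 10, 11, 11, 11, 11, 12, 12, 12]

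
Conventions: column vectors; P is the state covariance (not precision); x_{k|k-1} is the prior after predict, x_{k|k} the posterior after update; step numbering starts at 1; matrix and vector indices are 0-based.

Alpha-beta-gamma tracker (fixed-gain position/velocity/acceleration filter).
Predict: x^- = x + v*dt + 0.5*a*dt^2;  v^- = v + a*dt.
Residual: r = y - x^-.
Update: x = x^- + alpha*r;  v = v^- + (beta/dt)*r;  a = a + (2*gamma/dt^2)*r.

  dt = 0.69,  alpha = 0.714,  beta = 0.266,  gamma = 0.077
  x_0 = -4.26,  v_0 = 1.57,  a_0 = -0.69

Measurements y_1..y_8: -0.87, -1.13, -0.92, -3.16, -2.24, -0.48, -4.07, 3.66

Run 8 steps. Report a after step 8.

step 1: x_pred=-3.3410  r=2.4710  x^+=-1.5767  v^+=2.0465  a^+=0.1093
step 2: x_pred=-0.1386  r=-0.9914  x^+=-0.8465  v^+=1.7397  a^+=-0.2114
step 3: x_pred=0.3036  r=-1.2236  x^+=-0.5701  v^+=1.1221  a^+=-0.6072
step 4: x_pred=0.0596  r=-3.2196  x^+=-2.2392  v^+=-0.5381  a^+=-1.6486
step 5: x_pred=-3.0029  r=0.7629  x^+=-2.4582  v^+=-1.3815  a^+=-1.4019
step 6: x_pred=-3.7451  r=3.2651  x^+=-1.4138  v^+=-1.0901  a^+=-0.3457
step 7: x_pred=-2.2483  r=-1.8217  x^+=-3.5490  v^+=-2.0309  a^+=-0.9350
step 8: x_pred=-5.1729  r=8.8329  x^+=1.1338  v^+=0.7291  a^+=1.9221

a_post = 1.9221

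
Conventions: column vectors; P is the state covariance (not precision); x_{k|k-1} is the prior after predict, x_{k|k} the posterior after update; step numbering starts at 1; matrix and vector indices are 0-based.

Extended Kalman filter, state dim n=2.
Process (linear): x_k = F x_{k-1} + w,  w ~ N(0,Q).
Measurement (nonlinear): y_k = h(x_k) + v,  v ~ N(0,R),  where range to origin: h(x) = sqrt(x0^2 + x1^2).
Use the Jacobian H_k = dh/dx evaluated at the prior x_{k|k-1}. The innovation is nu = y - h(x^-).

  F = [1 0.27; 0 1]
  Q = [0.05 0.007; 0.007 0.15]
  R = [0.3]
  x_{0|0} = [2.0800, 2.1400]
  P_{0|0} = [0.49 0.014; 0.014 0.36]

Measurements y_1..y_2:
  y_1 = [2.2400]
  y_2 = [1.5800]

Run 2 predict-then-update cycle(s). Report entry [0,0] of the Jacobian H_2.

H_jac[0,0] = 0.8329

step 1: x^-=[2.6578, 2.1400]  P^-=[0.5738 0.1182; 0.1182 0.5100]  H_jac=[0.7789 0.6272]  S=[0.9642]  K=[0.5404; 0.4272]  nu=[-1.1723]  x^+=[2.0243, 1.6392]  P^+=[0.2922 -0.1044; -0.1044 0.3340]
step 2: x^-=[2.4669, 1.6392]  P^-=[0.3102 -0.0072; -0.0072 0.4840]  H_jac=[0.8329 0.5534]  S=[0.6568]  K=[0.3873; 0.3987]  nu=[-1.3818]  x^+=[1.9317, 1.0882]  P^+=[0.2117 -0.1086; -0.1086 0.3796]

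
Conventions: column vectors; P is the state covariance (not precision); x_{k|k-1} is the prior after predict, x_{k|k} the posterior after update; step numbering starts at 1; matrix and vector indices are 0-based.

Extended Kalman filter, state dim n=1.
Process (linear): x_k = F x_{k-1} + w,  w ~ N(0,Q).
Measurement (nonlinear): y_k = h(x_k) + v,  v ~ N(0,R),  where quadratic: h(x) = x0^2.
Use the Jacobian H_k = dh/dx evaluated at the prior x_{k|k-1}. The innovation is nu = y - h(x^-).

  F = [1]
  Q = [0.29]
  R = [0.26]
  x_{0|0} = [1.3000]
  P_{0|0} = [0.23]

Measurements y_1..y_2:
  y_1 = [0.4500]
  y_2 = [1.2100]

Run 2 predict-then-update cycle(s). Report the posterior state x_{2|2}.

step 1: x^-=[1.3000]  P^-=[0.5200]  H_jac=[2.6000]  S=[3.7752]  K=[0.3581]  nu=[-1.2400]  x^+=[0.8559]  P^+=[0.0358]
step 2: x^-=[0.8559]  P^-=[0.3258]  H_jac=[1.7118]  S=[1.2148]  K=[0.4591]  nu=[0.4774]  x^+=[1.0751]  P^+=[0.0697]

x_post = [1.0751]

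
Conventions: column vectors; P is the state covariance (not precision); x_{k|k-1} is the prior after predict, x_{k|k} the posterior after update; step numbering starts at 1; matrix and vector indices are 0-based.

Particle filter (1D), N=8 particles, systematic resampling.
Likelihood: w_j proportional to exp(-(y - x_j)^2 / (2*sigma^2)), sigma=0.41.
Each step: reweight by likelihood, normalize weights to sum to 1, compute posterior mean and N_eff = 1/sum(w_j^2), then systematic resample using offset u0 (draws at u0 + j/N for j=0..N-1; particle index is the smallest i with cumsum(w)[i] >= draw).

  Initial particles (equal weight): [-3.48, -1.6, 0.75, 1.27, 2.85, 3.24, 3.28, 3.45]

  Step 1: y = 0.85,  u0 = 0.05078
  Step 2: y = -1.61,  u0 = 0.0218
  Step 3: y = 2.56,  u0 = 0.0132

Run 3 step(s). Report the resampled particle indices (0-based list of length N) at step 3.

resampled_idx = [0, 1, 2, 3, 4, 5, 6, 7]

step 1: w=[0.0000, 0.0000, 0.6213, 0.3787, 0.0000, 0.0000, 0.0000, 0.0000]  mean=0.9469  Neff=1.8889  idx=[2, 2, 2, 2, 2, 3, 3, 3]
step 2: w=[0.2000, 0.2000, 0.2000, 0.2000, 0.2000, 0.0001, 0.0001, 0.0001]  mean=0.7501  Neff=5.0018  idx=[0, 0, 1, 1, 2, 3, 3, 4]
step 3: w=[0.1250, 0.1250, 0.1250, 0.1250, 0.1250, 0.1250, 0.1250, 0.1250]  mean=0.7500  Neff=8.0000  idx=[0, 1, 2, 3, 4, 5, 6, 7]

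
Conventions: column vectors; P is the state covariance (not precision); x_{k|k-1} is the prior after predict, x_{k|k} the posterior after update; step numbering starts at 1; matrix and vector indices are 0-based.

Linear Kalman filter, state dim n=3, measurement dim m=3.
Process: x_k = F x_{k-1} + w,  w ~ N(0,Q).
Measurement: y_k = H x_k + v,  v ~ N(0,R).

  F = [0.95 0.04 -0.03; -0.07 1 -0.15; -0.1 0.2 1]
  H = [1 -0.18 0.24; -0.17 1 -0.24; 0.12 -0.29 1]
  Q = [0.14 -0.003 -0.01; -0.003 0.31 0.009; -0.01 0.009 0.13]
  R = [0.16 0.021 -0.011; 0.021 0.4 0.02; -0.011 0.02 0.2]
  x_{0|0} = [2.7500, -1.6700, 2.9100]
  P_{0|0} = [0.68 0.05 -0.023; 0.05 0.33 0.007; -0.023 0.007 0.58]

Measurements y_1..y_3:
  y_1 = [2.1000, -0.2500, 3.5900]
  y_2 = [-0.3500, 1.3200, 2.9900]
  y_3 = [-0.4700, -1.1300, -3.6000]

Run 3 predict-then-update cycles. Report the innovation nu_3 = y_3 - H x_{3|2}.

innov = [-0.9706, -0.7423, -6.5970]

step 1: x^-=[2.4584, -2.2990, 2.3010]  P^-=[0.7598 0.0179 -0.1017; 0.0179 0.6468 -0.0049; -0.1017 -0.0049 0.7354]  S=[0.9283 -0.2213 0.1814; -0.2213 1.0991 -0.3415; 0.1814 -0.3415 0.9779]  K=[0.8286 0.0393 -0.1561; 0.0332 0.5958 0.0073; -0.0511 0.0826 0.7793]  nu=[-1.3245, 3.0192, 0.3273]  x^+=[1.4286, -0.5419, 2.8731]  P^+=[0.1541 0.0454 -0.0449; 0.0454 0.2673 0.0851; -0.0449 0.0851 0.1881]
step 2: x^-=[1.2493, -1.0729, 2.6218]  P^-=[0.2855 0.0446 -0.0595; 0.0446 0.5494 0.1151; -0.0595 0.1151 0.3715]  S=[0.4301 -0.0526 0.0372; -0.0526 0.9038 -0.0918; 0.0372 -0.0918 0.5377]  K=[0.6257 0.0368 -0.1081; 0.0057 0.5718 0.0250; -0.0216 0.1031 0.6347]  nu=[-2.4217, 3.2345, -0.0929]  x^+=[-0.1367, 0.7607, 2.9488]  P^+=[0.1163 0.0381 -0.0307; 0.0381 0.2565 0.0862; -0.0307 0.0862 0.1579]
step 3: x^-=[-0.1879, 0.3279, 3.1146]  P^-=[0.2499 0.0376 -0.0429; 0.0376 0.5388 0.1184; -0.0429 0.1184 0.3384]  S=[0.4025 -0.0537 0.0429; -0.0537 0.8924 -0.0811; 0.0429 -0.0811 0.5058]  K=[0.5928 0.0333 -0.0921; -0.0042 0.5668 0.0252; -0.0088 0.1046 0.6086]  nu=[-0.9706, -0.7423, -6.5970]  x^+=[-0.1805, -0.2551, -0.9692]  P^+=[0.1095 0.0361 -0.0270; 0.0361 0.2538 0.0857; -0.0270 0.0857 0.1520]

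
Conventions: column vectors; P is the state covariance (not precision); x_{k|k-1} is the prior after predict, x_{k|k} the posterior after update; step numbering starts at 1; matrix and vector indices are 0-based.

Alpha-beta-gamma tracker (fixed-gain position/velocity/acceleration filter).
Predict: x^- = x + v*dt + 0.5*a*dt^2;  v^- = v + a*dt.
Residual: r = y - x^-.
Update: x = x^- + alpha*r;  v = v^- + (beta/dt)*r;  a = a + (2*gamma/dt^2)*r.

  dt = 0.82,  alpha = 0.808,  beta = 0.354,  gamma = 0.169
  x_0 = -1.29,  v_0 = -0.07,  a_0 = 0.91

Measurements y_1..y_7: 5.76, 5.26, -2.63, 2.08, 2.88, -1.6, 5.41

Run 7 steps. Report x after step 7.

x_post = 3.2529

step 1: x_pred=-1.0415  r=6.8015  x^+=4.4541  v^+=3.6124  a^+=4.3289
step 2: x_pred=8.8717  r=-3.6117  x^+=5.9534  v^+=5.6030  a^+=2.5134
step 3: x_pred=11.3929  r=-14.0229  x^+=0.0624  v^+=1.6102  a^+=-4.5356
step 4: x_pred=-0.1421  r=2.2221  x^+=1.6534  v^+=-1.1497  a^+=-3.4186
step 5: x_pred=-0.4387  r=3.3187  x^+=2.2428  v^+=-2.5202  a^+=-1.7503
step 6: x_pred=-0.4122  r=-1.1878  x^+=-1.3719  v^+=-4.4682  a^+=-2.3474
step 7: x_pred=-5.8251  r=11.2351  x^+=3.2529  v^+=-1.5428  a^+=3.3002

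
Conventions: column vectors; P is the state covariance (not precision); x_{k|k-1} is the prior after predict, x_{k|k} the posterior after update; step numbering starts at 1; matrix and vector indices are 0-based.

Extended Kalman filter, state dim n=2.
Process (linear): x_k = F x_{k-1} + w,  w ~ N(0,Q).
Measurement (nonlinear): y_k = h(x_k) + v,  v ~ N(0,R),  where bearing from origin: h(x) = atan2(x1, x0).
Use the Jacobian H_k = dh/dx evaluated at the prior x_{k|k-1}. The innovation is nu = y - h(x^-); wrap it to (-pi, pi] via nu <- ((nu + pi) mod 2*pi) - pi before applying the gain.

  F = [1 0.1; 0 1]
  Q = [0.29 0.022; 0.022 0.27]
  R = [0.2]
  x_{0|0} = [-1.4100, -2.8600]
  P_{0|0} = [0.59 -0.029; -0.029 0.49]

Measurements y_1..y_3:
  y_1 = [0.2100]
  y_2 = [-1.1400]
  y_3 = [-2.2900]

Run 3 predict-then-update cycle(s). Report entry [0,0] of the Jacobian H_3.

H_jac[0,0] = 0.2719

step 1: x^-=[-1.6960, -2.8600]  P^-=[0.8791 0.0420; 0.0420 0.7600]  H_jac=[0.2587 -0.1534]  S=[0.2734]  K=[0.8083; -0.3867]  nu=[2.3161]  x^+=[0.1760, -3.7557]  P^+=[0.7005 0.1275; 0.1275 0.7191]
step 2: x^-=[-0.1995, -3.7557]  P^-=[1.0232 0.2214; 0.2214 0.9891]  H_jac=[0.2655 -0.0141]  S=[0.2707]  K=[0.9922; 0.1656]  nu=[0.4839]  x^+=[0.2805, -3.6755]  P^+=[0.7567 0.1769; 0.1769 0.9817]
step 3: x^-=[-0.0870, -3.6755]  P^-=[1.0919 0.2971; 0.2971 1.2517]  H_jac=[0.2719 -0.0064]  S=[0.2797]  K=[1.0545; 0.2599]  nu=[-0.6955]  x^+=[-0.8205, -3.8563]  P^+=[0.7808 0.2204; 0.2204 1.2328]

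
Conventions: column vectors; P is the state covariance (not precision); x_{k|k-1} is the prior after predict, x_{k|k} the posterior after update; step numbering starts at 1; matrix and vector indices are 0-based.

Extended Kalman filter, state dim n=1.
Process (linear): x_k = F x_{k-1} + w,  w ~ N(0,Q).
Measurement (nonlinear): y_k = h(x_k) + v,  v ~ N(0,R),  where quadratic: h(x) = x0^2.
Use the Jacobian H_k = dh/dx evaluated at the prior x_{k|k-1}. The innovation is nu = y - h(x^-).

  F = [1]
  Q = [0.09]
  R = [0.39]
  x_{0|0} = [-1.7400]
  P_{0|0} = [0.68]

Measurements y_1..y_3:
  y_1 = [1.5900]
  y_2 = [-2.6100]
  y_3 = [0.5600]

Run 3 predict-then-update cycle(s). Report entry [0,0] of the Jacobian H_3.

step 1: x^-=[-1.7400]  P^-=[0.7700]  H_jac=[-3.4800]  S=[9.7150]  K=[-0.2758]  nu=[-1.4376]  x^+=[-1.3435]  P^+=[0.0309]
step 2: x^-=[-1.3435]  P^-=[0.1209]  H_jac=[-2.6870]  S=[1.2629]  K=[-0.2572]  nu=[-4.4149]  x^+=[-0.2078]  P^+=[0.0373]
step 3: x^-=[-0.2078]  P^-=[0.1273]  H_jac=[-0.4155]  S=[0.4120]  K=[-0.1284]  nu=[0.5168]  x^+=[-0.2742]  P^+=[0.1205]

H_jac[0,0] = -0.4155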